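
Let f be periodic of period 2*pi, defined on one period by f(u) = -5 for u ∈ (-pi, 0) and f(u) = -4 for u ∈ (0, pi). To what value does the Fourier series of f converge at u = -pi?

At u = -pi the one-sided limits are f(-pi^-) = -4 and f(-pi^+) = -5.
By Dirichlet's theorem the series converges to their average, [(-4) + (-5)]/2 = -9/2.

-9/2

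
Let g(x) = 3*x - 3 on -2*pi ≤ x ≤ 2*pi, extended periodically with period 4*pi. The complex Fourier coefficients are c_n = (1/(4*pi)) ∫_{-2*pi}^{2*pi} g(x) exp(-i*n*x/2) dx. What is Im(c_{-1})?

6

Since g is real-valued, Im(c_{-1}) = -(1/(4*pi)) ∫_{-2*pi}^{2*pi} g(x) sin(-x/2) dx = b_{1}/2.
Integrating by parts (boundary term plus one more integral), an antiderivative of (3*x - 3) sin(-x/2) is 6*x*cos(x/2) - 12*sin(x/2) - 6*cos(x/2); evaluating from -2*pi to 2*pi: ∫_{-2*pi}^{2*pi} (3*x - 3) sin(-x/2) dx = (6 - 12*pi) - (6 + 12*pi) = -24*pi.
Hence Im(c_{-1}) = (-1/(4*pi))·(-24*pi) = 6.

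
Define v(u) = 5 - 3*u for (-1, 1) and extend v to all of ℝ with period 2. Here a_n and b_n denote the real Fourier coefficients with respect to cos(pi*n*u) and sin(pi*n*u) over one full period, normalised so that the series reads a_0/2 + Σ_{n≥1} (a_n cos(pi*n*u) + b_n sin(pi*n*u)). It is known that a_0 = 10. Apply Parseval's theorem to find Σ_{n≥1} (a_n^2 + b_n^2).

Parseval: a_0^2/2 + Σ_{n≥1} (a_n^2+b_n^2) = ∫_{-1}^{1} v(u)^2 du = 56.
Subtract a_0^2/2 = 50: Σ (a_n^2+b_n^2) = 6.

6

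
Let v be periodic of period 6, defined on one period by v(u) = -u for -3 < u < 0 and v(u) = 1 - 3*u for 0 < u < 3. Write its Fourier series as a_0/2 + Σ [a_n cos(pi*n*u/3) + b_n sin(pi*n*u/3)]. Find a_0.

-2

a_0 = 1/3 ∫_{-3}^{3} v(u) du = 1/3 · (-6) = -2.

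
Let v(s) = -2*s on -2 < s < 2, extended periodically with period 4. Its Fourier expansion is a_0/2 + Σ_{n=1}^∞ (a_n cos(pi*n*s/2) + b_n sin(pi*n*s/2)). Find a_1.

0

a_1 = 1/2 ∫_{-2}^{2} v(s) cos(pi*s/2) ds.
v is odd and cos(pi*s/2) is even, so the integrand is odd over a symmetric interval and the integral vanishes.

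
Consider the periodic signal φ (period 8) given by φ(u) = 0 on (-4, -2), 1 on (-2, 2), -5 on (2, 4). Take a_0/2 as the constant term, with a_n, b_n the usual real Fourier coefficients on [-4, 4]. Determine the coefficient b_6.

b_6 = 1/4 ∫_{-4}^{4} φ(u) sin(3*pi*u/2) du.
Split the integral at the breakpoints.
∫_{-4}^{-2} (0) sin(3*pi*u/2) du = 0.
Directly, an antiderivative of (1) sin(3*pi*u/2) is -2*cos(3*pi*u/2)/(3*pi); evaluating from -2 to 2: ∫_{-2}^{2} (1) sin(3*pi*u/2) du = (2/(3*pi)) - (2/(3*pi)) = 0.
Directly, an antiderivative of (-5) sin(3*pi*u/2) is 10*cos(3*pi*u/2)/(3*pi); evaluating from 2 to 4: ∫_{2}^{4} (-5) sin(3*pi*u/2) du = (10/(3*pi)) - (-10/(3*pi)) = 20/(3*pi).
Summing the pieces and multiplying by (1/4) gives b_6 = 5/(3*pi).

5/(3*pi)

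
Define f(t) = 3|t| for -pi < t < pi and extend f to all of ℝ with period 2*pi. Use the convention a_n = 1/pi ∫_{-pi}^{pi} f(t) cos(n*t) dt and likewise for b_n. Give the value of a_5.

a_5 = 1/pi ∫_{-pi}^{pi} f(t) cos(5*t) dt.
f is even and cos(5*t) is even, so the integrand is even and a_5 = 2/pi ∫_0^{pi} f(t) cos(5*t) dt.
Integrating by parts (boundary term plus one more integral), an antiderivative of (3*t) cos(5*t) is 3*t*sin(5*t)/5 + 3*cos(5*t)/25; evaluating from 0 to pi: ∫_{0}^{pi} (3*t) cos(5*t) dt = (-3/25) - (3/25) = -6/25.
Hence a_5 = (2/pi)·(-6/25) = -12/(25*pi).

-12/(25*pi)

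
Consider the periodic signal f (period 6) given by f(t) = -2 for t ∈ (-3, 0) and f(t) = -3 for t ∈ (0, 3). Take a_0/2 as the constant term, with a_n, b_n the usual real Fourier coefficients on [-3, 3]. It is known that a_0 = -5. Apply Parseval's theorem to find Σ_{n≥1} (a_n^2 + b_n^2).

Parseval: a_0^2/2 + Σ_{n≥1} (a_n^2+b_n^2) = 1/3 ∫_{-3}^{3} f(t)^2 dt = 13.
Subtract a_0^2/2 = 25/2: Σ (a_n^2+b_n^2) = 1/2.

1/2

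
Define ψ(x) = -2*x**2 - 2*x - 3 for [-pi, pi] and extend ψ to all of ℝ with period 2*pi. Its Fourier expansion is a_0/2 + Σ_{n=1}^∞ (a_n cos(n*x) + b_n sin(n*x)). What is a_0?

a_0 = 1/pi ∫_{-pi}^{pi} ψ(x) dx = 1/pi · (-4*pi**3/3 - 6*pi) = -4*pi**2/3 - 6.

-4*pi**2/3 - 6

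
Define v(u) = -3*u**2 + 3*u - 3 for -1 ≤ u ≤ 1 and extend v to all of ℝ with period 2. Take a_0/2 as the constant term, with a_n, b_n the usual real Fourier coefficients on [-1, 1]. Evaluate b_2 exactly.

b_2 = ∫_{-1}^{1} v(u) sin(2*pi*u) du.
Integrating by parts twice (tabular method), an antiderivative of (-3*u**2 + 3*u - 3) sin(2*pi*u) is 3*u**2*cos(2*pi*u)/(2*pi) - 3*u*sin(2*pi*u)/(2*pi**2) - 3*u*cos(2*pi*u)/(2*pi) + 3*sin(2*pi*u)/(4*pi**2) - 3*cos(2*pi*u)/(4*pi**3) + 3*cos(2*pi*u)/(2*pi); evaluating from -1 to 1: ∫_{-1}^{1} (-3*u**2 + 3*u - 3) sin(2*pi*u) du = (3*(-1 + 2*pi**2)/(4*pi**3)) - (3*(-1 + 6*pi**2)/(4*pi**3)) = -3/pi.
Hence b_2 = -3/pi.

-3/pi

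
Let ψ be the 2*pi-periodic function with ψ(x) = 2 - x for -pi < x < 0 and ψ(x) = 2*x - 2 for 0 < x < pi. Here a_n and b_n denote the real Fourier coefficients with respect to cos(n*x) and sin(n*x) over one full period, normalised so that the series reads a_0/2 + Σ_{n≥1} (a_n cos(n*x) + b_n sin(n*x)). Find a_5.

a_5 = 1/pi ∫_{-pi}^{pi} ψ(x) cos(5*x) dx.
Split the integral at the breakpoints.
Integrating by parts (boundary term plus one more integral), an antiderivative of (2 - x) cos(5*x) is -x*sin(5*x)/5 + 2*sin(5*x)/5 - cos(5*x)/25; evaluating from -pi to 0: ∫_{-pi}^{0} (2 - x) cos(5*x) dx = (-1/25) - (1/25) = -2/25.
Integrating by parts (boundary term plus one more integral), an antiderivative of (2*x - 2) cos(5*x) is 2*x*sin(5*x)/5 - 2*sin(5*x)/5 + 2*cos(5*x)/25; evaluating from 0 to pi: ∫_{0}^{pi} (2*x - 2) cos(5*x) dx = (-2/25) - (2/25) = -4/25.
Summing the pieces and multiplying by (1/pi) gives a_5 = -6/(25*pi).

-6/(25*pi)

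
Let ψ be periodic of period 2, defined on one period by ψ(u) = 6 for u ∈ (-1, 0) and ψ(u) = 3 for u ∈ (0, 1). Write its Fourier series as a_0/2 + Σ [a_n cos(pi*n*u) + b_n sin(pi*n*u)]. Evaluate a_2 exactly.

a_2 = ∫_{-1}^{1} ψ(u) cos(2*pi*u) du.
Split the integral at the breakpoints.
Directly, an antiderivative of (6) cos(2*pi*u) is 3*sin(2*pi*u)/pi; evaluating from -1 to 0: ∫_{-1}^{0} (6) cos(2*pi*u) du = (0) - (0) = 0.
Directly, an antiderivative of (3) cos(2*pi*u) is 3*sin(2*pi*u)/(2*pi); evaluating from 0 to 1: ∫_{0}^{1} (3) cos(2*pi*u) du = (0) - (0) = 0.
Summing the pieces gives a_2 = 0.

0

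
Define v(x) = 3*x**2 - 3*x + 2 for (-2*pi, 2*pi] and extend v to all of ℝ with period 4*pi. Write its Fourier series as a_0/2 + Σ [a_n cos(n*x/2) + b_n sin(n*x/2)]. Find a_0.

a_0 = (1/(2*pi)) ∫_{-2*pi}^{2*pi} v(x) dx = (1/(2*pi)) · (8*pi + 16*pi**3) = 4 + 8*pi**2.

4 + 8*pi**2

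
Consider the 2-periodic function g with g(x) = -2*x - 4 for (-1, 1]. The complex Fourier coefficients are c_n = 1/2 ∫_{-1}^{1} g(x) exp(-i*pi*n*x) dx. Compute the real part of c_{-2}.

Since g is real-valued, Re(c_{-2}) = 1/2 ∫_{-1}^{1} g(x) cos(-2*pi*x) dx = a_{2}/2.
Integrating by parts (boundary term plus one more integral), an antiderivative of (-2*x - 4) cos(-2*pi*x) is -x*sin(2*pi*x)/pi - 2*sin(2*pi*x)/pi - cos(2*pi*x)/(2*pi**2); evaluating from -1 to 1: ∫_{-1}^{1} (-2*x - 4) cos(-2*pi*x) dx = (-1/(2*pi**2)) - (-1/(2*pi**2)) = 0.
Hence Re(c_{-2}) = (1/2)·(0) = 0.

0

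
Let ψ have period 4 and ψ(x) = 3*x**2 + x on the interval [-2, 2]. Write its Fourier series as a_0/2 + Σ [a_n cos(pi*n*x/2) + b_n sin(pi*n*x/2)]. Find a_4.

3/pi**2

a_4 = 1/2 ∫_{-2}^{2} ψ(x) cos(2*pi*x) dx.
Integrating by parts twice (tabular method), an antiderivative of (3*x**2 + x) cos(2*pi*x) is 3*x**2*sin(2*pi*x)/(2*pi) + x*sin(2*pi*x)/(2*pi) + 3*x*cos(2*pi*x)/(2*pi**2) - 3*sin(2*pi*x)/(4*pi**3) + cos(2*pi*x)/(4*pi**2); evaluating from -2 to 2: ∫_{-2}^{2} (3*x**2 + x) cos(2*pi*x) dx = (13/(4*pi**2)) - (-11/(4*pi**2)) = 6/pi**2.
Hence a_4 = (1/2)·(6/pi**2) = 3/pi**2.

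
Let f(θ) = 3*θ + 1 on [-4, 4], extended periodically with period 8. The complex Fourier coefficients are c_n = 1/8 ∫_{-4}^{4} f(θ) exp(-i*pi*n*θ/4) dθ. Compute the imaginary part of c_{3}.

Since f is real-valued, Im(c_{3}) = -1/8 ∫_{-4}^{4} f(θ) sin(3*pi*θ/4) dθ = -b_{3}/2.
Integrating by parts (boundary term plus one more integral), an antiderivative of (3*θ + 1) sin(3*pi*θ/4) is -4*θ*cos(3*pi*θ/4)/pi + 16*sin(3*pi*θ/4)/(3*pi**2) - 4*cos(3*pi*θ/4)/(3*pi); evaluating from -4 to 4: ∫_{-4}^{4} (3*θ + 1) sin(3*pi*θ/4) dθ = (52/(3*pi)) - (-44/(3*pi)) = 32/pi.
Hence Im(c_{3}) = (-1/8)·(32/pi) = -4/pi.

-4/pi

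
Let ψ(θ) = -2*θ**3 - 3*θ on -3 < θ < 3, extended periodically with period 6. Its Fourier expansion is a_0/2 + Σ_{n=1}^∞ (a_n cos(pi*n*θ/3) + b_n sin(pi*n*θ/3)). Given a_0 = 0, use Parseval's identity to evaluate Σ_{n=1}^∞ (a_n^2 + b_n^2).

44658/35

Parseval: a_0^2/2 + Σ_{n≥1} (a_n^2+b_n^2) = 1/3 ∫_{-3}^{3} ψ(θ)^2 dθ = 44658/35.
Subtract a_0^2/2 = 0: Σ (a_n^2+b_n^2) = 44658/35.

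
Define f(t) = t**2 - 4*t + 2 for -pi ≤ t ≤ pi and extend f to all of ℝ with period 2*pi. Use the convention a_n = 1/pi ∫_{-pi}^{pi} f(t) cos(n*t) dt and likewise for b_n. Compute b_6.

b_6 = 1/pi ∫_{-pi}^{pi} f(t) sin(6*t) dt.
Integrating by parts twice (tabular method), an antiderivative of (t**2 - 4*t + 2) sin(6*t) is -t**2*cos(6*t)/6 + t*sin(6*t)/18 + 2*t*cos(6*t)/3 - sin(6*t)/9 - 35*cos(6*t)/108; evaluating from -pi to pi: ∫_{-pi}^{pi} (t**2 - 4*t + 2) sin(6*t) dt = (-pi**2/6 - 35/108 + 2*pi/3) - (-2*pi/3 - pi**2/6 - 35/108) = 4*pi/3.
Hence b_6 = (1/pi)·(4*pi/3) = 4/3.

4/3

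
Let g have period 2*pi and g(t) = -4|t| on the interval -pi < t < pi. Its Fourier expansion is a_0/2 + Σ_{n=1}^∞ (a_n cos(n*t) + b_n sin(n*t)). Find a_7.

16/(49*pi)

a_7 = 1/pi ∫_{-pi}^{pi} g(t) cos(7*t) dt.
g is even and cos(7*t) is even, so the integrand is even and a_7 = 2/pi ∫_0^{pi} g(t) cos(7*t) dt.
Integrating by parts (boundary term plus one more integral), an antiderivative of (-4*t) cos(7*t) is -4*t*sin(7*t)/7 - 4*cos(7*t)/49; evaluating from 0 to pi: ∫_{0}^{pi} (-4*t) cos(7*t) dt = (4/49) - (-4/49) = 8/49.
Hence a_7 = (2/pi)·(8/49) = 16/(49*pi).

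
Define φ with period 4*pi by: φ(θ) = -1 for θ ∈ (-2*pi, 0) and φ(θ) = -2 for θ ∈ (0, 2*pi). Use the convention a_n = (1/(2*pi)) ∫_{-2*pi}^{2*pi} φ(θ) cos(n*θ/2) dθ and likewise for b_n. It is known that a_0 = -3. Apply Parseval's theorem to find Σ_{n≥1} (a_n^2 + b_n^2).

Parseval: a_0^2/2 + Σ_{n≥1} (a_n^2+b_n^2) = (1/(2*pi)) ∫_{-2*pi}^{2*pi} φ(θ)^2 dθ = 5.
Subtract a_0^2/2 = 9/2: Σ (a_n^2+b_n^2) = 1/2.

1/2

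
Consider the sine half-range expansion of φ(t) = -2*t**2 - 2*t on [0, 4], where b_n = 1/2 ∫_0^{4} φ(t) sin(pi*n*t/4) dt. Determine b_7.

16*(16 - 245*pi**2)/(343*pi**3)

b_7 = 1/2 ∫_0^{4} (-2*t**2 - 2*t) sin(7*pi*t/4) dt.
Integrating by parts twice (tabular method), an antiderivative of (-2*t**2 - 2*t) sin(7*pi*t/4) is 8*t**2*cos(7*pi*t/4)/(7*pi) - 64*t*sin(7*pi*t/4)/(49*pi**2) + 8*t*cos(7*pi*t/4)/(7*pi) - 32*sin(7*pi*t/4)/(49*pi**2) - 256*cos(7*pi*t/4)/(343*pi**3); evaluating from 0 to 4: ∫_{0}^{4} (-2*t**2 - 2*t) sin(7*pi*t/4) dt = (32*(8 - 245*pi**2)/(343*pi**3)) - (-256/(343*pi**3)) = 32*(16 - 245*pi**2)/(343*pi**3).
Hence b_7 = (1/2)·(32*(16 - 245*pi**2)/(343*pi**3)) = 16*(16 - 245*pi**2)/(343*pi**3).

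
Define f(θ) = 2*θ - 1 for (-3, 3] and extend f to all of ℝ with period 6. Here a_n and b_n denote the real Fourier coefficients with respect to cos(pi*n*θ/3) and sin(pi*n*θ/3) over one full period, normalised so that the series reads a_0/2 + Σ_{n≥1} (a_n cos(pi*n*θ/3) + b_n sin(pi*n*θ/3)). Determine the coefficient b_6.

b_6 = 1/3 ∫_{-3}^{3} f(θ) sin(2*pi*θ) dθ.
Integrating by parts (boundary term plus one more integral), an antiderivative of (2*θ - 1) sin(2*pi*θ) is -θ*cos(2*pi*θ)/pi + sin(2*pi*θ)/(2*pi**2) + cos(2*pi*θ)/(2*pi); evaluating from -3 to 3: ∫_{-3}^{3} (2*θ - 1) sin(2*pi*θ) dθ = (-5/(2*pi)) - (7/(2*pi)) = -6/pi.
Hence b_6 = (1/3)·(-6/pi) = -2/pi.

-2/pi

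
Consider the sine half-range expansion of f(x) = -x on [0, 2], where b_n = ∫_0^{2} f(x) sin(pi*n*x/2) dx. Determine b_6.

b_6 = ∫_0^{2} (-x) sin(3*pi*x) dx.
Integrating by parts (boundary term plus one more integral), an antiderivative of (-x) sin(3*pi*x) is x*cos(3*pi*x)/(3*pi) - sin(3*pi*x)/(9*pi**2); evaluating from 0 to 2: ∫_{0}^{2} (-x) sin(3*pi*x) dx = (2/(3*pi)) - (0) = 2/(3*pi).
Hence b_6 = 2/(3*pi).

2/(3*pi)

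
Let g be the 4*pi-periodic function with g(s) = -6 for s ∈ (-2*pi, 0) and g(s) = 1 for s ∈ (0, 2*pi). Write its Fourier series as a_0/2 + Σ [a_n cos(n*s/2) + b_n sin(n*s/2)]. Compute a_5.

a_5 = (1/(2*pi)) ∫_{-2*pi}^{2*pi} g(s) cos(5*s/2) ds.
Split the integral at the breakpoints.
Directly, an antiderivative of (-6) cos(5*s/2) is -12*sin(5*s/2)/5; evaluating from -2*pi to 0: ∫_{-2*pi}^{0} (-6) cos(5*s/2) ds = (0) - (0) = 0.
Directly, an antiderivative of (1) cos(5*s/2) is 2*sin(5*s/2)/5; evaluating from 0 to 2*pi: ∫_{0}^{2*pi} (1) cos(5*s/2) ds = (0) - (0) = 0.
Summing the pieces and multiplying by (1/(2*pi)) gives a_5 = 0.

0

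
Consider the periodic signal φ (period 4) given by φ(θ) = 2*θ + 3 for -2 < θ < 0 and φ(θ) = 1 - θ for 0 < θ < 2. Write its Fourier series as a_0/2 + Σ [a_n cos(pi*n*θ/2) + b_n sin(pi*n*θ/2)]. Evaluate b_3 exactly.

-2/(3*pi)

b_3 = 1/2 ∫_{-2}^{2} φ(θ) sin(3*pi*θ/2) dθ.
Split the integral at the breakpoints.
Integrating by parts (boundary term plus one more integral), an antiderivative of (2*θ + 3) sin(3*pi*θ/2) is -4*θ*cos(3*pi*θ/2)/(3*pi) + 8*sin(3*pi*θ/2)/(9*pi**2) - 2*cos(3*pi*θ/2)/pi; evaluating from -2 to 0: ∫_{-2}^{0} (2*θ + 3) sin(3*pi*θ/2) dθ = (-2/pi) - (-2/(3*pi)) = -4/(3*pi).
Integrating by parts (boundary term plus one more integral), an antiderivative of (1 - θ) sin(3*pi*θ/2) is 2*θ*cos(3*pi*θ/2)/(3*pi) - 4*sin(3*pi*θ/2)/(9*pi**2) - 2*cos(3*pi*θ/2)/(3*pi); evaluating from 0 to 2: ∫_{0}^{2} (1 - θ) sin(3*pi*θ/2) dθ = (-2/(3*pi)) - (-2/(3*pi)) = 0.
Summing the pieces and multiplying by (1/2) gives b_3 = -2/(3*pi).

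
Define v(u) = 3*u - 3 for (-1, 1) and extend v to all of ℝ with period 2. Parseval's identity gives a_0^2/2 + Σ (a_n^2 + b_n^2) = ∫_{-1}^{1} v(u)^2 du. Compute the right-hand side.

∫_{-1}^{1} v(u)^2 du = 24.

24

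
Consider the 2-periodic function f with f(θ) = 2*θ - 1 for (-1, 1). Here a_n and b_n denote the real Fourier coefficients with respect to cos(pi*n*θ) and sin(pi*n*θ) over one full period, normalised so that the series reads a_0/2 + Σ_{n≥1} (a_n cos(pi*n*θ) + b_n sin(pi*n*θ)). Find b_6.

b_6 = ∫_{-1}^{1} f(θ) sin(6*pi*θ) dθ.
Integrating by parts (boundary term plus one more integral), an antiderivative of (2*θ - 1) sin(6*pi*θ) is -θ*cos(6*pi*θ)/(3*pi) + sin(6*pi*θ)/(18*pi**2) + cos(6*pi*θ)/(6*pi); evaluating from -1 to 1: ∫_{-1}^{1} (2*θ - 1) sin(6*pi*θ) dθ = (-1/(6*pi)) - (1/(2*pi)) = -2/(3*pi).
Hence b_6 = -2/(3*pi).

-2/(3*pi)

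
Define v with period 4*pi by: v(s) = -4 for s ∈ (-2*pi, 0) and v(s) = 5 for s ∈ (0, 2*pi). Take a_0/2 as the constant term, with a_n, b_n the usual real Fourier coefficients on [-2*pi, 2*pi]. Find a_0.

a_0 = (1/(2*pi)) ∫_{-2*pi}^{2*pi} v(s) ds = (1/(2*pi)) · (2*pi) = 1.

1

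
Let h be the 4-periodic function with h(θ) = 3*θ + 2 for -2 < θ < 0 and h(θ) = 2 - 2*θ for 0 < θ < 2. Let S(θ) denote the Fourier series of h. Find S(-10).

-3

θ = -10 differs from θ = -2 by -2 full period(s), and the series is 4-periodic.
At θ = -2 the one-sided limits are h(-2^-) = -2 and h(-2^+) = -4.
By Dirichlet's theorem the series converges to their average, [(-2) + (-4)]/2 = -3.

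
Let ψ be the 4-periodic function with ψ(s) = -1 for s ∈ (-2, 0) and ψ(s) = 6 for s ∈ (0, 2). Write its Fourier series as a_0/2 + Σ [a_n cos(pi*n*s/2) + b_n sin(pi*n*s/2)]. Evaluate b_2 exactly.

b_2 = 1/2 ∫_{-2}^{2} ψ(s) sin(pi*s) ds.
Split the integral at the breakpoints.
Directly, an antiderivative of (-1) sin(pi*s) is cos(pi*s)/pi; evaluating from -2 to 0: ∫_{-2}^{0} (-1) sin(pi*s) ds = (1/pi) - (1/pi) = 0.
Directly, an antiderivative of (6) sin(pi*s) is -6*cos(pi*s)/pi; evaluating from 0 to 2: ∫_{0}^{2} (6) sin(pi*s) ds = (-6/pi) - (-6/pi) = 0.
Summing the pieces and multiplying by (1/2) gives b_2 = 0.

0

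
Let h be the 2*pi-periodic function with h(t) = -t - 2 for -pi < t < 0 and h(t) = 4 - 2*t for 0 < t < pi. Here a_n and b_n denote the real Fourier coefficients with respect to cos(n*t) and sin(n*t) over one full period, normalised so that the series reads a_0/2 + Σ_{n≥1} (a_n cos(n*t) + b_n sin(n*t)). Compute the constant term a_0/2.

a_0 = 1/pi ∫_{-pi}^{pi} h(t) dt = 1/pi · (pi*(4 - pi)/2) = 2 - pi/2.
So the constant term a_0/2 = 1 - pi/4.

1 - pi/4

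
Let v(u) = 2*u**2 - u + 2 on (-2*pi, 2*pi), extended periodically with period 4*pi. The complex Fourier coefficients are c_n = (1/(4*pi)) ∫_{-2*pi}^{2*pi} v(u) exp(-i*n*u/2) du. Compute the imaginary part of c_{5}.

2/5

Since v is real-valued, Im(c_{5}) = -(1/(4*pi)) ∫_{-2*pi}^{2*pi} v(u) sin(5*u/2) du = -b_{5}/2.
Integrating by parts twice (tabular method), an antiderivative of (2*u**2 - u + 2) sin(5*u/2) is -4*u**2*cos(5*u/2)/5 + 16*u*sin(5*u/2)/25 + 2*u*cos(5*u/2)/5 - 4*sin(5*u/2)/25 - 68*cos(5*u/2)/125; evaluating from -2*pi to 2*pi: ∫_{-2*pi}^{2*pi} (2*u**2 - u + 2) sin(5*u/2) du = (-4*pi/5 + 68/125 + 16*pi**2/5) - (68/125 + 4*pi/5 + 16*pi**2/5) = -8*pi/5.
Hence Im(c_{5}) = (-1/(4*pi))·(-8*pi/5) = 2/5.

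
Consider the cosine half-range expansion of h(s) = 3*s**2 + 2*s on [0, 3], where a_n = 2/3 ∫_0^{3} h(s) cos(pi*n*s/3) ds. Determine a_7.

-132/(49*pi**2)

a_7 = 2/3 ∫_0^{3} (3*s**2 + 2*s) cos(7*pi*s/3) ds.
Integrating by parts twice (tabular method), an antiderivative of (3*s**2 + 2*s) cos(7*pi*s/3) is 9*s**2*sin(7*pi*s/3)/(7*pi) + 6*s*sin(7*pi*s/3)/(7*pi) + 54*s*cos(7*pi*s/3)/(49*pi**2) - 162*sin(7*pi*s/3)/(343*pi**3) + 18*cos(7*pi*s/3)/(49*pi**2); evaluating from 0 to 3: ∫_{0}^{3} (3*s**2 + 2*s) cos(7*pi*s/3) ds = (-180/(49*pi**2)) - (18/(49*pi**2)) = -198/(49*pi**2).
Hence a_7 = (2/3)·(-198/(49*pi**2)) = -132/(49*pi**2).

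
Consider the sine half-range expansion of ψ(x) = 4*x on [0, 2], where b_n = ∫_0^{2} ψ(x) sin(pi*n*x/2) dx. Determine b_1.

b_1 = ∫_0^{2} (4*x) sin(pi*x/2) dx.
Integrating by parts (boundary term plus one more integral), an antiderivative of (4*x) sin(pi*x/2) is -8*x*cos(pi*x/2)/pi + 16*sin(pi*x/2)/pi**2; evaluating from 0 to 2: ∫_{0}^{2} (4*x) sin(pi*x/2) dx = (16/pi) - (0) = 16/pi.
Hence b_1 = 16/pi.

16/pi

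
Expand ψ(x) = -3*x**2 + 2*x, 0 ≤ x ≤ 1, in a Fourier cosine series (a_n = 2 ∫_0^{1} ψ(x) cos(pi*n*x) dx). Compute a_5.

a_5 = 2 ∫_0^{1} (-3*x**2 + 2*x) cos(5*pi*x) dx.
Integrating by parts twice (tabular method), an antiderivative of (-3*x**2 + 2*x) cos(5*pi*x) is -3*x**2*sin(5*pi*x)/(5*pi) + 2*x*sin(5*pi*x)/(5*pi) - 6*x*cos(5*pi*x)/(25*pi**2) + 6*sin(5*pi*x)/(125*pi**3) + 2*cos(5*pi*x)/(25*pi**2); evaluating from 0 to 1: ∫_{0}^{1} (-3*x**2 + 2*x) cos(5*pi*x) dx = (4/(25*pi**2)) - (2/(25*pi**2)) = 2/(25*pi**2).
Hence a_5 = 2·(2/(25*pi**2)) = 4/(25*pi**2).

4/(25*pi**2)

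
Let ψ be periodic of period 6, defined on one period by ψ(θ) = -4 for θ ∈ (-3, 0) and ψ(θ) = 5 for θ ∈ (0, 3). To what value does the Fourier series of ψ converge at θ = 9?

1/2

θ = 9 differs from θ = -3 by 2 full period(s), and the series is 6-periodic.
At θ = -3 the one-sided limits are ψ(-3^-) = 5 and ψ(-3^+) = -4.
By Dirichlet's theorem the series converges to their average, [(5) + (-4)]/2 = 1/2.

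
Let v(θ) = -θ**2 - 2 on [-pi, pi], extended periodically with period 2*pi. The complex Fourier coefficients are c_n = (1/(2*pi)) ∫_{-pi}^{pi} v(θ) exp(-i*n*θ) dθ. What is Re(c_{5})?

Since v is real-valued, Re(c_{5}) = (1/(2*pi)) ∫_{-pi}^{pi} v(θ) cos(5*θ) dθ = a_{5}/2.
v is even and cos(5*θ) is even, so the integrand is even: ∫_{-pi}^{pi} v(θ) cos(5*θ) dθ = 2∫_0^{pi} v(θ) cos(5*θ) dθ.
Integrating by parts twice (tabular method), an antiderivative of (-θ**2 - 2) cos(5*θ) is -θ**2*sin(5*θ)/5 - 2*θ*cos(5*θ)/25 - 48*sin(5*θ)/125; evaluating from 0 to pi: ∫_{0}^{pi} (-θ**2 - 2) cos(5*θ) dθ = (2*pi/25) - (0) = 2*pi/25.
So ∫_{-pi}^{pi} v(θ) cos(5*θ) dθ = 4*pi/25.
Hence Re(c_{5}) = (1/(2*pi))·(4*pi/25) = 2/25.

2/25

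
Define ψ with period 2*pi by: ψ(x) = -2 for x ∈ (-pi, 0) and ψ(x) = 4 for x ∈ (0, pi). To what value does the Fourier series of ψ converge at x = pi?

At x = pi the one-sided limits are ψ(pi^-) = 4 and ψ(pi^+) = -2.
By Dirichlet's theorem the series converges to their average, [(4) + (-2)]/2 = 1.

1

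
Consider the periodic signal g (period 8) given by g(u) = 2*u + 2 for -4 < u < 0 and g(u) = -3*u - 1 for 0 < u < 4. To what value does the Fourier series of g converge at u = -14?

u = -14 differs from u = 2 by -2 full period(s), and the series is 8-periodic.
g is continuous at u = 2 with value -7, so the series converges to -7 there.

-7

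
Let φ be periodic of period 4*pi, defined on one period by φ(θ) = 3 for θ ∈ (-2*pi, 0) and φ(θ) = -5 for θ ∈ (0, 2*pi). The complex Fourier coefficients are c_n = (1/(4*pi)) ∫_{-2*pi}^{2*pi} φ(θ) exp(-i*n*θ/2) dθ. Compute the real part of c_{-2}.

Since φ is real-valued, Re(c_{-2}) = (1/(4*pi)) ∫_{-2*pi}^{2*pi} φ(θ) cos(-θ) dθ = a_{2}/2.
Split the integral at the breakpoints.
Directly, an antiderivative of (3) cos(-θ) is 3*sin(θ); evaluating from -2*pi to 0: ∫_{-2*pi}^{0} (3) cos(-θ) dθ = (0) - (0) = 0.
Directly, an antiderivative of (-5) cos(-θ) is -5*sin(θ); evaluating from 0 to 2*pi: ∫_{0}^{2*pi} (-5) cos(-θ) dθ = (0) - (0) = 0.
So ∫_{-2*pi}^{2*pi} φ(θ) cos(-θ) dθ = 0.
Hence Re(c_{-2}) = (1/(4*pi))·(0) = 0.

0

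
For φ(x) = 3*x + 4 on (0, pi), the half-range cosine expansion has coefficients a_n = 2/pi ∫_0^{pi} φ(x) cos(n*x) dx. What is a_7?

a_7 = 2/pi ∫_0^{pi} (3*x + 4) cos(7*x) dx.
Integrating by parts (boundary term plus one more integral), an antiderivative of (3*x + 4) cos(7*x) is 3*x*sin(7*x)/7 + 4*sin(7*x)/7 + 3*cos(7*x)/49; evaluating from 0 to pi: ∫_{0}^{pi} (3*x + 4) cos(7*x) dx = (-3/49) - (3/49) = -6/49.
Hence a_7 = (2/pi)·(-6/49) = -12/(49*pi).

-12/(49*pi)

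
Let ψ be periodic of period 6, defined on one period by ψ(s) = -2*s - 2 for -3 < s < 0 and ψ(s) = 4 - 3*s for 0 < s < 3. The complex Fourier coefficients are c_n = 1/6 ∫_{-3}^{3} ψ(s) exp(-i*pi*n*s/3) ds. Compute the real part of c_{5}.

Since ψ is real-valued, Re(c_{5}) = 1/6 ∫_{-3}^{3} ψ(s) cos(5*pi*s/3) ds = a_{5}/2.
Split the integral at the breakpoints.
Integrating by parts (boundary term plus one more integral), an antiderivative of (-2*s - 2) cos(5*pi*s/3) is -6*s*sin(5*pi*s/3)/(5*pi) - 6*sin(5*pi*s/3)/(5*pi) - 18*cos(5*pi*s/3)/(25*pi**2); evaluating from -3 to 0: ∫_{-3}^{0} (-2*s - 2) cos(5*pi*s/3) ds = (-18/(25*pi**2)) - (18/(25*pi**2)) = -36/(25*pi**2).
Integrating by parts (boundary term plus one more integral), an antiderivative of (4 - 3*s) cos(5*pi*s/3) is -9*s*sin(5*pi*s/3)/(5*pi) + 12*sin(5*pi*s/3)/(5*pi) - 27*cos(5*pi*s/3)/(25*pi**2); evaluating from 0 to 3: ∫_{0}^{3} (4 - 3*s) cos(5*pi*s/3) ds = (27/(25*pi**2)) - (-27/(25*pi**2)) = 54/(25*pi**2).
So ∫_{-3}^{3} ψ(s) cos(5*pi*s/3) ds = 18/(25*pi**2).
Hence Re(c_{5}) = (1/6)·(18/(25*pi**2)) = 3/(25*pi**2).

3/(25*pi**2)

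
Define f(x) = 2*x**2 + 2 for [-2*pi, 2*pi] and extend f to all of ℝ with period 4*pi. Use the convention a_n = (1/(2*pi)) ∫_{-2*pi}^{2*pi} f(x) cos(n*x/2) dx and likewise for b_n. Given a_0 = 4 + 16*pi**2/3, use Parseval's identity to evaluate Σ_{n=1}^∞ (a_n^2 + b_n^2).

Parseval: a_0^2/2 + Σ_{n≥1} (a_n^2+b_n^2) = (1/(2*pi)) ∫_{-2*pi}^{2*pi} f(x)^2 dx = 8 + 64*pi**2/3 + 128*pi**4/5.
Subtract a_0^2/2 = 8*(3 + 4*pi**2)**2/9: Σ (a_n^2+b_n^2) = 512*pi**4/45.

512*pi**4/45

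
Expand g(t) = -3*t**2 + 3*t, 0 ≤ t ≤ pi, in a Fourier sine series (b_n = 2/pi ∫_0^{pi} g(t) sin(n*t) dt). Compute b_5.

6*(-25*pi**2 + 4 + 25*pi)/(125*pi)

b_5 = 2/pi ∫_0^{pi} (-3*t**2 + 3*t) sin(5*t) dt.
Integrating by parts twice (tabular method), an antiderivative of (-3*t**2 + 3*t) sin(5*t) is 3*t**2*cos(5*t)/5 - 6*t*sin(5*t)/25 - 3*t*cos(5*t)/5 + 3*sin(5*t)/25 - 6*cos(5*t)/125; evaluating from 0 to pi: ∫_{0}^{pi} (-3*t**2 + 3*t) sin(5*t) dt = (-3*pi**2/5 + 6/125 + 3*pi/5) - (-6/125) = -3*pi**2/5 + 12/125 + 3*pi/5.
Hence b_5 = (2/pi)·(-3*pi**2/5 + 12/125 + 3*pi/5) = 6*(-25*pi**2 + 4 + 25*pi)/(125*pi).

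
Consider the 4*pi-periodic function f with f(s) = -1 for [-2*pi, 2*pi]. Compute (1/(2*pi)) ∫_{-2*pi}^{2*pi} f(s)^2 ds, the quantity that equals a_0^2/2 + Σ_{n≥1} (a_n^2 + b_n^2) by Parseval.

(1/(2*pi)) ∫_{-2*pi}^{2*pi} f(s)^2 ds = (1/(2*pi)) · (4*pi) = 2.

2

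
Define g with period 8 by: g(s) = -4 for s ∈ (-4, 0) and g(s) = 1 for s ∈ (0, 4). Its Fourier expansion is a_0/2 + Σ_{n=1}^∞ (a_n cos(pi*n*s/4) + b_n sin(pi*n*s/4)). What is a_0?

a_0 = 1/4 ∫_{-4}^{4} g(s) ds = 1/4 · (-12) = -3.

-3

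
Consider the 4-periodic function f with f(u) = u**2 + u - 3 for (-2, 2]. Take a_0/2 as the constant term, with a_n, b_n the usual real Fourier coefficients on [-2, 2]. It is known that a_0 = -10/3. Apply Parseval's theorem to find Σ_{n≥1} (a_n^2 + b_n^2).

248/45

Parseval: a_0^2/2 + Σ_{n≥1} (a_n^2+b_n^2) = 1/2 ∫_{-2}^{2} f(u)^2 du = 166/15.
Subtract a_0^2/2 = 50/9: Σ (a_n^2+b_n^2) = 248/45.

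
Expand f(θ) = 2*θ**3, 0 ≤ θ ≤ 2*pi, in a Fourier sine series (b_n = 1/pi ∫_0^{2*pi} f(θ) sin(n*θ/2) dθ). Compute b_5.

-192/125 + 32*pi**2/5

b_5 = 1/pi ∫_0^{2*pi} (2*θ**3) sin(5*θ/2) dθ.
Integrating by parts three times (tabular method), an antiderivative of (2*θ**3) sin(5*θ/2) is -4*θ**3*cos(5*θ/2)/5 + 24*θ**2*sin(5*θ/2)/25 + 96*θ*cos(5*θ/2)/125 - 192*sin(5*θ/2)/625; evaluating from 0 to 2*pi: ∫_{0}^{2*pi} (2*θ**3) sin(5*θ/2) dθ = (32*pi*(-6 + 25*pi**2)/125) - (0) = 32*pi*(-6 + 25*pi**2)/125.
Hence b_5 = (1/pi)·(32*pi*(-6 + 25*pi**2)/125) = -192/125 + 32*pi**2/5.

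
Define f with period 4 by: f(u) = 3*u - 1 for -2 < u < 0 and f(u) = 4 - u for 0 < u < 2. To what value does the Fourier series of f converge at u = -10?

-5/2

u = -10 differs from u = -2 by -2 full period(s), and the series is 4-periodic.
At u = -2 the one-sided limits are f(-2^-) = 2 and f(-2^+) = -7.
By Dirichlet's theorem the series converges to their average, [(2) + (-7)]/2 = -5/2.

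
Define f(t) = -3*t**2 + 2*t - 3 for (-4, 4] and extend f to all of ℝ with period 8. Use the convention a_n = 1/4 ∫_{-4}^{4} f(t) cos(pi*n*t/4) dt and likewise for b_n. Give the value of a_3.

64/(3*pi**2)

a_3 = 1/4 ∫_{-4}^{4} f(t) cos(3*pi*t/4) dt.
Integrating by parts twice (tabular method), an antiderivative of (-3*t**2 + 2*t - 3) cos(3*pi*t/4) is -4*t**2*sin(3*pi*t/4)/pi + 8*t*sin(3*pi*t/4)/(3*pi) - 32*t*cos(3*pi*t/4)/(3*pi**2) - 4*sin(3*pi*t/4)/pi + 128*sin(3*pi*t/4)/(9*pi**3) + 32*cos(3*pi*t/4)/(9*pi**2); evaluating from -4 to 4: ∫_{-4}^{4} (-3*t**2 + 2*t - 3) cos(3*pi*t/4) dt = (352/(9*pi**2)) - (-416/(9*pi**2)) = 256/(3*pi**2).
Hence a_3 = (1/4)·(256/(3*pi**2)) = 64/(3*pi**2).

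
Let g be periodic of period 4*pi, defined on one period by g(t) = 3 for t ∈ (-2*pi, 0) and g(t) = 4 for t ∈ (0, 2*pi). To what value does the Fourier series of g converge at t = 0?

At t = 0 the one-sided limits are g(0^-) = 3 and g(0^+) = 4.
By Dirichlet's theorem the series converges to their average, [(3) + (4)]/2 = 7/2.

7/2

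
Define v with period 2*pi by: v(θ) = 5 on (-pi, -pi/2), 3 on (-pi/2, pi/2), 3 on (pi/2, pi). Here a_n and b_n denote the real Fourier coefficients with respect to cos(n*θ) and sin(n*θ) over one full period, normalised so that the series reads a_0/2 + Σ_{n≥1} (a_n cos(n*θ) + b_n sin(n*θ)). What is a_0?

7

a_0 = 1/pi ∫_{-pi}^{pi} v(θ) dθ = 1/pi · (7*pi) = 7.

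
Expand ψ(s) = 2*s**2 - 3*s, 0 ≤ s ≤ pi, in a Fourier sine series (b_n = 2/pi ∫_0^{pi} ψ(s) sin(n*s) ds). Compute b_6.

1 - 2*pi/3

b_6 = 2/pi ∫_0^{pi} (2*s**2 - 3*s) sin(6*s) ds.
Integrating by parts twice (tabular method), an antiderivative of (2*s**2 - 3*s) sin(6*s) is -s**2*cos(6*s)/3 + s*sin(6*s)/9 + s*cos(6*s)/2 - sin(6*s)/12 + cos(6*s)/54; evaluating from 0 to pi: ∫_{0}^{pi} (2*s**2 - 3*s) sin(6*s) ds = (-pi**2/3 + 1/54 + pi/2) - (1/54) = pi*(3 - 2*pi)/6.
Hence b_6 = (2/pi)·(pi*(3 - 2*pi)/6) = 1 - 2*pi/3.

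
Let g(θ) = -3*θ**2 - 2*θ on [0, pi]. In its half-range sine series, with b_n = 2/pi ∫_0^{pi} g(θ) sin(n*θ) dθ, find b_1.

-6*pi - 4 + 24/pi

b_1 = 2/pi ∫_0^{pi} (-3*θ**2 - 2*θ) sin(θ) dθ.
Integrating by parts twice (tabular method), an antiderivative of (-3*θ**2 - 2*θ) sin(θ) is 3*θ**2*cos(θ) - 6*θ*sin(θ) + 2*θ*cos(θ) - 2*sin(θ) - 6*cos(θ); evaluating from 0 to pi: ∫_{0}^{pi} (-3*θ**2 - 2*θ) sin(θ) dθ = (-3*pi**2 - 2*pi + 6) - (-6) = -3*pi**2 - 2*pi + 12.
Hence b_1 = (2/pi)·(-3*pi**2 - 2*pi + 12) = -6*pi - 4 + 24/pi.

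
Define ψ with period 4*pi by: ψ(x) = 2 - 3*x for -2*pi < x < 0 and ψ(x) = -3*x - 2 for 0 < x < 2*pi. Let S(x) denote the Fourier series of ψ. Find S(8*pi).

x = 8*pi differs from x = 0 by 2 full period(s), and the series is 4*pi-periodic.
At x = 0 the one-sided limits are ψ(0^-) = 2 and ψ(0^+) = -2.
By Dirichlet's theorem the series converges to their average, [(2) + (-2)]/2 = 0.

0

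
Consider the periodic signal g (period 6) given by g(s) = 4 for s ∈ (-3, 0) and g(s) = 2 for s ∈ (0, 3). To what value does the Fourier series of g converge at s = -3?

s = -3 differs from s = 3 by -1 full period(s), and the series is 6-periodic.
At s = 3 the one-sided limits are g(3^-) = 2 and g(3^+) = 4.
By Dirichlet's theorem the series converges to their average, [(2) + (4)]/2 = 3.

3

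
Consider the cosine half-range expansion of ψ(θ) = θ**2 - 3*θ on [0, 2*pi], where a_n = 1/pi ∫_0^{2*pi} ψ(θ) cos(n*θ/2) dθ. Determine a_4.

1

a_4 = 1/pi ∫_0^{2*pi} (θ**2 - 3*θ) cos(2*θ) dθ.
Integrating by parts twice (tabular method), an antiderivative of (θ**2 - 3*θ) cos(2*θ) is θ**2*sin(2*θ)/2 - 3*θ*sin(2*θ)/2 + θ*cos(2*θ)/2 - sin(2*θ)/4 - 3*cos(2*θ)/4; evaluating from 0 to 2*pi: ∫_{0}^{2*pi} (θ**2 - 3*θ) cos(2*θ) dθ = (-3/4 + pi) - (-3/4) = pi.
Hence a_4 = (1/pi)·(pi) = 1.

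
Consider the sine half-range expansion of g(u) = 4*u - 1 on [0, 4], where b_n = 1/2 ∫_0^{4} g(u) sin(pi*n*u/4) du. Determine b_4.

b_4 = 1/2 ∫_0^{4} (4*u - 1) sin(pi*u) du.
Integrating by parts (boundary term plus one more integral), an antiderivative of (4*u - 1) sin(pi*u) is -4*u*cos(pi*u)/pi + 4*sin(pi*u)/pi**2 + cos(pi*u)/pi; evaluating from 0 to 4: ∫_{0}^{4} (4*u - 1) sin(pi*u) du = (-15/pi) - (1/pi) = -16/pi.
Hence b_4 = (1/2)·(-16/pi) = -8/pi.

-8/pi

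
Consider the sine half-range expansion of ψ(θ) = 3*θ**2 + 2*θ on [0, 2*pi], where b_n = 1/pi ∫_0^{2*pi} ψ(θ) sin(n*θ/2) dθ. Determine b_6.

-4*pi - 4/3

b_6 = 1/pi ∫_0^{2*pi} (3*θ**2 + 2*θ) sin(3*θ) dθ.
Integrating by parts twice (tabular method), an antiderivative of (3*θ**2 + 2*θ) sin(3*θ) is -θ**2*cos(3*θ) + 2*θ*sin(3*θ)/3 - 2*θ*cos(3*θ)/3 + 2*sin(3*θ)/9 + 2*cos(3*θ)/9; evaluating from 0 to 2*pi: ∫_{0}^{2*pi} (3*θ**2 + 2*θ) sin(3*θ) dθ = (-4*pi**2 - 4*pi/3 + 2/9) - (2/9) = -4*pi*(1 + 3*pi)/3.
Hence b_6 = (1/pi)·(-4*pi*(1 + 3*pi)/3) = -4*pi - 4/3.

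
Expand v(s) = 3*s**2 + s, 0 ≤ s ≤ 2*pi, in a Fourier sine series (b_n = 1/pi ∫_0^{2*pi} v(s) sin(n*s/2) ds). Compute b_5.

4*(-24 + 25*pi + 150*pi**2)/(125*pi)

b_5 = 1/pi ∫_0^{2*pi} (3*s**2 + s) sin(5*s/2) ds.
Integrating by parts twice (tabular method), an antiderivative of (3*s**2 + s) sin(5*s/2) is -6*s**2*cos(5*s/2)/5 + 24*s*sin(5*s/2)/25 - 2*s*cos(5*s/2)/5 + 4*sin(5*s/2)/25 + 48*cos(5*s/2)/125; evaluating from 0 to 2*pi: ∫_{0}^{2*pi} (3*s**2 + s) sin(5*s/2) ds = (-48/125 + 4*pi/5 + 24*pi**2/5) - (48/125) = -96/125 + 4*pi/5 + 24*pi**2/5.
Hence b_5 = (1/pi)·(-96/125 + 4*pi/5 + 24*pi**2/5) = 4*(-24 + 25*pi + 150*pi**2)/(125*pi).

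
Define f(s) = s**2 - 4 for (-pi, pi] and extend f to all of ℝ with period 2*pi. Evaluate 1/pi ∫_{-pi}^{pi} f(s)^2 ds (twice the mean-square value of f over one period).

-16*pi**2/3 + 32 + 2*pi**4/5

1/pi ∫_{-pi}^{pi} f(s)^2 ds = 1/pi · (2*pi*(-40*pi**2 + 240 + 3*pi**4)/15) = -16*pi**2/3 + 32 + 2*pi**4/5.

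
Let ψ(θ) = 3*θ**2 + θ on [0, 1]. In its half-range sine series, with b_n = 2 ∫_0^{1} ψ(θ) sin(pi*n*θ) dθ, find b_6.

b_6 = 2 ∫_0^{1} (3*θ**2 + θ) sin(6*pi*θ) dθ.
Integrating by parts twice (tabular method), an antiderivative of (3*θ**2 + θ) sin(6*pi*θ) is -θ**2*cos(6*pi*θ)/(2*pi) + θ*sin(6*pi*θ)/(6*pi**2) - θ*cos(6*pi*θ)/(6*pi) + sin(6*pi*θ)/(36*pi**2) + cos(6*pi*θ)/(36*pi**3); evaluating from 0 to 1: ∫_{0}^{1} (3*θ**2 + θ) sin(6*pi*θ) dθ = ((1 - 24*pi**2)/(36*pi**3)) - (1/(36*pi**3)) = -2/(3*pi).
Hence b_6 = 2·(-2/(3*pi)) = -4/(3*pi).

-4/(3*pi)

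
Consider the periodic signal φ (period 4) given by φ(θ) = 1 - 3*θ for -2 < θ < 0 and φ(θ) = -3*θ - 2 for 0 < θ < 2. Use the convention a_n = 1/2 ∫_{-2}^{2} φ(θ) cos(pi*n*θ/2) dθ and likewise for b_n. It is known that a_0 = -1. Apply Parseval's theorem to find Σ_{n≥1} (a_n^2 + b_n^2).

93/2

Parseval: a_0^2/2 + Σ_{n≥1} (a_n^2+b_n^2) = 1/2 ∫_{-2}^{2} φ(θ)^2 dθ = 47.
Subtract a_0^2/2 = 1/2: Σ (a_n^2+b_n^2) = 93/2.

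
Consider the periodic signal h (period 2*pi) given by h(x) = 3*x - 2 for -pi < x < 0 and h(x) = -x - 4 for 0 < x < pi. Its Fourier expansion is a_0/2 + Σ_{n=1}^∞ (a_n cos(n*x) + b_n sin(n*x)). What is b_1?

2 - 4/pi

b_1 = 1/pi ∫_{-pi}^{pi} h(x) sin(x) dx.
Split the integral at the breakpoints.
Integrating by parts (boundary term plus one more integral), an antiderivative of (3*x - 2) sin(x) is -3*x*cos(x) + 3*sin(x) + 2*cos(x); evaluating from -pi to 0: ∫_{-pi}^{0} (3*x - 2) sin(x) dx = (2) - (-3*pi - 2) = 4 + 3*pi.
Integrating by parts (boundary term plus one more integral), an antiderivative of (-x - 4) sin(x) is x*cos(x) - sin(x) + 4*cos(x); evaluating from 0 to pi: ∫_{0}^{pi} (-x - 4) sin(x) dx = (-4 - pi) - (4) = -8 - pi.
Summing the pieces and multiplying by (1/pi) gives b_1 = 2 - 4/pi.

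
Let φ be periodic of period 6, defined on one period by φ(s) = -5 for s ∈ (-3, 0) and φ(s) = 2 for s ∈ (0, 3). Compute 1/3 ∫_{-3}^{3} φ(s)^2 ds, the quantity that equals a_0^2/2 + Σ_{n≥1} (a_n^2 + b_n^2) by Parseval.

1/3 ∫_{-3}^{3} φ(s)^2 ds = 1/3 · (87) = 29.

29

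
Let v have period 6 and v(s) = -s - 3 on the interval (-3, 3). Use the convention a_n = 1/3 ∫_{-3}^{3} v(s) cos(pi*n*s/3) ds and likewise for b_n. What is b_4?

3/(2*pi)

b_4 = 1/3 ∫_{-3}^{3} v(s) sin(4*pi*s/3) ds.
Integrating by parts (boundary term plus one more integral), an antiderivative of (-s - 3) sin(4*pi*s/3) is 3*s*cos(4*pi*s/3)/(4*pi) - 9*sin(4*pi*s/3)/(16*pi**2) + 9*cos(4*pi*s/3)/(4*pi); evaluating from -3 to 3: ∫_{-3}^{3} (-s - 3) sin(4*pi*s/3) ds = (9/(2*pi)) - (0) = 9/(2*pi).
Hence b_4 = (1/3)·(9/(2*pi)) = 3/(2*pi).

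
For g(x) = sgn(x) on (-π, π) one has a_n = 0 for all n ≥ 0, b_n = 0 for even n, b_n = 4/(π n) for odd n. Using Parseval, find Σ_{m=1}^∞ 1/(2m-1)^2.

Parseval: Σ b_n^2 = (1/π) ∫_{-π}^{π} g(x)^2 dx = 2.
Only odd n contribute, with b_n^2 = 16/(π^2 n^2), so Σ_{m≥1} 1/(2m-1)^2 = π^2·(2)/16 = pi**2/8.

pi**2/8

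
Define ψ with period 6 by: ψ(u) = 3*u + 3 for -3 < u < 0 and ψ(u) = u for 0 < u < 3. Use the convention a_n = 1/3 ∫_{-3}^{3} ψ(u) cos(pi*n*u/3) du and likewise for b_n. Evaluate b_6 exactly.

-2/pi

b_6 = 1/3 ∫_{-3}^{3} ψ(u) sin(2*pi*u) du.
Split the integral at the breakpoints.
Integrating by parts (boundary term plus one more integral), an antiderivative of (3*u + 3) sin(2*pi*u) is -3*u*cos(2*pi*u)/(2*pi) + 3*sin(2*pi*u)/(4*pi**2) - 3*cos(2*pi*u)/(2*pi); evaluating from -3 to 0: ∫_{-3}^{0} (3*u + 3) sin(2*pi*u) du = (-3/(2*pi)) - (3/pi) = -9/(2*pi).
Integrating by parts (boundary term plus one more integral), an antiderivative of (u) sin(2*pi*u) is -u*cos(2*pi*u)/(2*pi) + sin(2*pi*u)/(4*pi**2); evaluating from 0 to 3: ∫_{0}^{3} (u) sin(2*pi*u) du = (-3/(2*pi)) - (0) = -3/(2*pi).
Summing the pieces and multiplying by (1/3) gives b_6 = -2/pi.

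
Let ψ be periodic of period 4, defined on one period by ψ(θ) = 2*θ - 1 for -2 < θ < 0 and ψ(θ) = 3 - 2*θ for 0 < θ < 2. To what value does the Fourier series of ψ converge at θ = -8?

1

θ = -8 differs from θ = 0 by -2 full period(s), and the series is 4-periodic.
At θ = 0 the one-sided limits are ψ(0^-) = -1 and ψ(0^+) = 3.
By Dirichlet's theorem the series converges to their average, [(-1) + (3)]/2 = 1.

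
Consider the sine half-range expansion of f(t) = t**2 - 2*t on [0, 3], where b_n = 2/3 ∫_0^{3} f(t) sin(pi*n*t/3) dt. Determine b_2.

b_2 = 2/3 ∫_0^{3} (t**2 - 2*t) sin(2*pi*t/3) dt.
Integrating by parts twice (tabular method), an antiderivative of (t**2 - 2*t) sin(2*pi*t/3) is -3*t**2*cos(2*pi*t/3)/(2*pi) + 9*t*sin(2*pi*t/3)/(2*pi**2) + 3*t*cos(2*pi*t/3)/pi - 9*sin(2*pi*t/3)/(2*pi**2) + 27*cos(2*pi*t/3)/(4*pi**3); evaluating from 0 to 3: ∫_{0}^{3} (t**2 - 2*t) sin(2*pi*t/3) dt = (9*(3 - 2*pi**2)/(4*pi**3)) - (27/(4*pi**3)) = -9/(2*pi).
Hence b_2 = (2/3)·(-9/(2*pi)) = -3/pi.

-3/pi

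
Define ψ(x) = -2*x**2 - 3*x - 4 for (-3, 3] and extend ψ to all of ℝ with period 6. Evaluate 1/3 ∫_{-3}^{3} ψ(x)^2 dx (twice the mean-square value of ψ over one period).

1/3 ∫_{-3}^{3} ψ(x)^2 dx = 1/3 · (4674/5) = 1558/5.

1558/5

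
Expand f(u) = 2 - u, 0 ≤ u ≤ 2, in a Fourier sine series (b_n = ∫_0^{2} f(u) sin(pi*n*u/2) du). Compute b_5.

4/(5*pi)

b_5 = ∫_0^{2} (2 - u) sin(5*pi*u/2) du.
Integrating by parts (boundary term plus one more integral), an antiderivative of (2 - u) sin(5*pi*u/2) is 2*u*cos(5*pi*u/2)/(5*pi) - 4*sin(5*pi*u/2)/(25*pi**2) - 4*cos(5*pi*u/2)/(5*pi); evaluating from 0 to 2: ∫_{0}^{2} (2 - u) sin(5*pi*u/2) du = (0) - (-4/(5*pi)) = 4/(5*pi).
Hence b_5 = 4/(5*pi).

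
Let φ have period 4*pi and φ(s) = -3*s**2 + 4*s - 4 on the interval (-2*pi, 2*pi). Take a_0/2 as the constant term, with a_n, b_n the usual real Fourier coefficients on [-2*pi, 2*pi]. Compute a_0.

a_0 = (1/(2*pi)) ∫_{-2*pi}^{2*pi} φ(s) ds = (1/(2*pi)) · (-16*pi*(1 + pi**2)) = -8*pi**2 - 8.

-8*pi**2 - 8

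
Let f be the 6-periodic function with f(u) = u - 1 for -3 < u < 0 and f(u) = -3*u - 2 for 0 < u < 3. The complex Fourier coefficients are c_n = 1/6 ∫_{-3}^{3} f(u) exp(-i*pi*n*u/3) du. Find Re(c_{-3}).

4/(3*pi**2)

Since f is real-valued, Re(c_{-3}) = 1/6 ∫_{-3}^{3} f(u) cos(-pi*u) du = a_{3}/2.
Split the integral at the breakpoints.
Integrating by parts (boundary term plus one more integral), an antiderivative of (u - 1) cos(-pi*u) is u*sin(pi*u)/pi - sin(pi*u)/pi + cos(pi*u)/pi**2; evaluating from -3 to 0: ∫_{-3}^{0} (u - 1) cos(-pi*u) du = (pi**(-2)) - (-1/pi**2) = 2/pi**2.
Integrating by parts (boundary term plus one more integral), an antiderivative of (-3*u - 2) cos(-pi*u) is -3*u*sin(pi*u)/pi - 2*sin(pi*u)/pi - 3*cos(pi*u)/pi**2; evaluating from 0 to 3: ∫_{0}^{3} (-3*u - 2) cos(-pi*u) du = (3/pi**2) - (-3/pi**2) = 6/pi**2.
So ∫_{-3}^{3} f(u) cos(-pi*u) du = 8/pi**2.
Hence Re(c_{-3}) = (1/6)·(8/pi**2) = 4/(3*pi**2).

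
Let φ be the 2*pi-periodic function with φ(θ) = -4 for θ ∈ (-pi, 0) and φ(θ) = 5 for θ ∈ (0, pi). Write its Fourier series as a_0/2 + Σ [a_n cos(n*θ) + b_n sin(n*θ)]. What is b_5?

b_5 = 1/pi ∫_{-pi}^{pi} φ(θ) sin(5*θ) dθ.
Split the integral at the breakpoints.
Directly, an antiderivative of (-4) sin(5*θ) is 4*cos(5*θ)/5; evaluating from -pi to 0: ∫_{-pi}^{0} (-4) sin(5*θ) dθ = (4/5) - (-4/5) = 8/5.
Directly, an antiderivative of (5) sin(5*θ) is -cos(5*θ); evaluating from 0 to pi: ∫_{0}^{pi} (5) sin(5*θ) dθ = (1) - (-1) = 2.
Summing the pieces and multiplying by (1/pi) gives b_5 = 18/(5*pi).

18/(5*pi)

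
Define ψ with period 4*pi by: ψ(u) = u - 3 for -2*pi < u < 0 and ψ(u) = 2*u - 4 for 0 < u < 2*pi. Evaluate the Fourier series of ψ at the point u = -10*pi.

-7/2 + pi

u = -10*pi differs from u = -2*pi by -2 full period(s), and the series is 4*pi-periodic.
At u = -2*pi the one-sided limits are ψ(-2*pi^-) = -4 + 4*pi and ψ(-2*pi^+) = -2*pi - 3.
By Dirichlet's theorem the series converges to their average, [(-4 + 4*pi) + (-2*pi - 3)]/2 = -7/2 + pi.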